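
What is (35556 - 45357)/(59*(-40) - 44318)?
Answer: 9801/46678 ≈ 0.20997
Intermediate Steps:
(35556 - 45357)/(59*(-40) - 44318) = -9801/(-2360 - 44318) = -9801/(-46678) = -9801*(-1/46678) = 9801/46678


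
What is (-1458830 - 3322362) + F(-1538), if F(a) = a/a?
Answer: -4781191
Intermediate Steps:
F(a) = 1
(-1458830 - 3322362) + F(-1538) = (-1458830 - 3322362) + 1 = -4781192 + 1 = -4781191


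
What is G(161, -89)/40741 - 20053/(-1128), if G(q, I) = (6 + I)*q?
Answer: 801905809/45955848 ≈ 17.449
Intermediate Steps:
G(q, I) = q*(6 + I)
G(161, -89)/40741 - 20053/(-1128) = (161*(6 - 89))/40741 - 20053/(-1128) = (161*(-83))*(1/40741) - 20053*(-1/1128) = -13363*1/40741 + 20053/1128 = -13363/40741 + 20053/1128 = 801905809/45955848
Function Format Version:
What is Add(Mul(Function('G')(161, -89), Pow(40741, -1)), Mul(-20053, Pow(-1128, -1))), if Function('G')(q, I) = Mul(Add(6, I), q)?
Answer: Rational(801905809, 45955848) ≈ 17.449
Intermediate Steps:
Function('G')(q, I) = Mul(q, Add(6, I))
Add(Mul(Function('G')(161, -89), Pow(40741, -1)), Mul(-20053, Pow(-1128, -1))) = Add(Mul(Mul(161, Add(6, -89)), Pow(40741, -1)), Mul(-20053, Pow(-1128, -1))) = Add(Mul(Mul(161, -83), Rational(1, 40741)), Mul(-20053, Rational(-1, 1128))) = Add(Mul(-13363, Rational(1, 40741)), Rational(20053, 1128)) = Add(Rational(-13363, 40741), Rational(20053, 1128)) = Rational(801905809, 45955848)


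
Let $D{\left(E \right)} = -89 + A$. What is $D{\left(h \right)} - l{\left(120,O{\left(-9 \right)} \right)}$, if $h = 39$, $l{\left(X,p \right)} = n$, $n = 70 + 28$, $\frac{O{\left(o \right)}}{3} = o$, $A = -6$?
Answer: $-193$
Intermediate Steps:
$O{\left(o \right)} = 3 o$
$n = 98$
$l{\left(X,p \right)} = 98$
$D{\left(E \right)} = -95$ ($D{\left(E \right)} = -89 - 6 = -95$)
$D{\left(h \right)} - l{\left(120,O{\left(-9 \right)} \right)} = -95 - 98 = -193$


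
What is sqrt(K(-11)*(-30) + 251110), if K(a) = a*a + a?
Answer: sqrt(247810) ≈ 497.81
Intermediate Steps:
K(a) = a + a**2 (K(a) = a**2 + a = a + a**2)
sqrt(K(-11)*(-30) + 251110) = sqrt(-11*(1 - 11)*(-30) + 251110) = sqrt(-11*(-10)*(-30) + 251110) = sqrt(110*(-30) + 251110) = sqrt(-3300 + 251110) = sqrt(247810)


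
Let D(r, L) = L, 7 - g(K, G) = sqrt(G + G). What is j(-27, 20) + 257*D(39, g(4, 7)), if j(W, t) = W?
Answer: 1772 - 257*sqrt(14) ≈ 810.39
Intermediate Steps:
g(K, G) = 7 - sqrt(2)*sqrt(G) (g(K, G) = 7 - sqrt(G + G) = 7 - sqrt(2*G) = 7 - sqrt(2)*sqrt(G))
j(-27, 20) + 257*D(39, g(4, 7)) = -27 + 257*(7 - sqrt(2)*sqrt(7)) = -27 + 257*(7 - sqrt(14)) = -27 + (1799 - 257*sqrt(14)) = 1772 - 257*sqrt(14)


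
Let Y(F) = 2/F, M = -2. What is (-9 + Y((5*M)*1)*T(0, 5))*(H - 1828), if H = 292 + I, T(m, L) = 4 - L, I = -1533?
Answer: 135036/5 ≈ 27007.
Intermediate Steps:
H = -1241 (H = 292 - 1533 = -1241)
(-9 + Y((5*M)*1)*T(0, 5))*(H - 1828) = (-9 + (2/(((5*(-2))*1)))*(4 - 1*5))*(-1241 - 1828) = (-9 + (2/((-10*1)))*(4 - 5))*(-3069) = (-9 + (2/(-10))*(-1))*(-3069) = (-9 + (2*(-⅒))*(-1))*(-3069) = (-9 - ⅕*(-1))*(-3069) = (-9 + ⅕)*(-3069) = -44/5*(-3069) = 135036/5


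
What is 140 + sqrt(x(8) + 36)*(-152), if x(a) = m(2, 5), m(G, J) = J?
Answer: 140 - 152*sqrt(41) ≈ -833.28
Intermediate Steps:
x(a) = 5
140 + sqrt(x(8) + 36)*(-152) = 140 + sqrt(5 + 36)*(-152) = 140 + sqrt(41)*(-152) = 140 - 152*sqrt(41)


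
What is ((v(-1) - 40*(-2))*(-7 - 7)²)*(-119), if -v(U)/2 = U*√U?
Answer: -1865920 - 46648*I ≈ -1.8659e+6 - 46648.0*I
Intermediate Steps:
v(U) = -2*U^(3/2) (v(U) = -2*U*√U = -2*U^(3/2))
((v(-1) - 40*(-2))*(-7 - 7)²)*(-119) = ((-(-2)*I - 40*(-2))*(-7 - 7)²)*(-119) = ((-(-2)*I + 80)*(-14)²)*(-119) = ((2*I + 80)*196)*(-119) = ((80 + 2*I)*196)*(-119) = (15680 + 392*I)*(-119) = -1865920 - 46648*I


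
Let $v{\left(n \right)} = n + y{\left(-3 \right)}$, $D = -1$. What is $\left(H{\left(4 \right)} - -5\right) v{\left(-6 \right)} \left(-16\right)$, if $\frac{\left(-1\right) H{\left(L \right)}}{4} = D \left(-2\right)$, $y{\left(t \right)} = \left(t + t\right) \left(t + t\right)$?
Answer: $1440$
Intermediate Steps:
$y{\left(t \right)} = 4 t^{2}$ ($y{\left(t \right)} = 2 t 2 t = 4 t^{2}$)
$H{\left(L \right)} = -8$ ($H{\left(L \right)} = - 4 \left(\left(-1\right) \left(-2\right)\right) = \left(-4\right) 2 = -8$)
$v{\left(n \right)} = 36 + n$ ($v{\left(n \right)} = n + 4 \left(-3\right)^{2} = n + 4 \cdot 9 = n + 36 = 36 + n$)
$\left(H{\left(4 \right)} - -5\right) v{\left(-6 \right)} \left(-16\right) = \left(-8 - -5\right) \left(36 - 6\right) \left(-16\right) = \left(-8 + 5\right) 30 \left(-16\right) = \left(-3\right) 30 \left(-16\right) = \left(-90\right) \left(-16\right) = 1440$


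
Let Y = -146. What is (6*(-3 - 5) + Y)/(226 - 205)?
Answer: -194/21 ≈ -9.2381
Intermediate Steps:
(6*(-3 - 5) + Y)/(226 - 205) = (6*(-3 - 5) - 146)/(226 - 205) = (6*(-8) - 146)/21 = (-48 - 146)*(1/21) = -194*1/21 = -194/21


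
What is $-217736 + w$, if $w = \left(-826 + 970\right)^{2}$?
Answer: $-197000$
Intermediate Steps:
$w = 20736$ ($w = 144^{2} = 20736$)
$-217736 + w = -217736 + 20736 = -197000$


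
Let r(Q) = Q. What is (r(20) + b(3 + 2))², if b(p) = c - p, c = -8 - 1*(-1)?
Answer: 64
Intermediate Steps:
c = -7 (c = -8 + 1 = -7)
b(p) = -7 - p
(r(20) + b(3 + 2))² = (20 + (-7 - (3 + 2)))² = (20 + (-7 - 1*5))² = (20 + (-7 - 5))² = (20 - 12)² = 8² = 64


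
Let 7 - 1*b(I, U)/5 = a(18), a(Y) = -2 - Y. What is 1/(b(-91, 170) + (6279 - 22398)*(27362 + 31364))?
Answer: -1/946604259 ≈ -1.0564e-9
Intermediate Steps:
b(I, U) = 135 (b(I, U) = 35 - 5*(-2 - 1*18) = 35 - 5*(-2 - 18) = 35 - 5*(-20) = 35 + 100 = 135)
1/(b(-91, 170) + (6279 - 22398)*(27362 + 31364)) = 1/(135 + (6279 - 22398)*(27362 + 31364)) = 1/(135 - 16119*58726) = 1/(135 - 946604394) = 1/(-946604259) = -1/946604259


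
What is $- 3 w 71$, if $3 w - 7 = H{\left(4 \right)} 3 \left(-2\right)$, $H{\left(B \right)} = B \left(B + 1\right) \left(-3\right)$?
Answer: $-26057$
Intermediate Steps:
$H{\left(B \right)} = - 3 B \left(1 + B\right)$ ($H{\left(B \right)} = B \left(1 + B\right) \left(-3\right) = - 3 B \left(1 + B\right)$)
$w = \frac{367}{3}$ ($w = \frac{7}{3} + \frac{\left(-3\right) 4 \left(1 + 4\right) 3 \left(-2\right)}{3} = \frac{7}{3} + \frac{\left(-3\right) 4 \cdot 5 \cdot 3 \left(-2\right)}{3} = \frac{7}{3} + \frac{\left(-60\right) 3 \left(-2\right)}{3} = \frac{7}{3} + \frac{\left(-180\right) \left(-2\right)}{3} = \frac{7}{3} + \frac{1}{3} \cdot 360 = \frac{7}{3} + 120 = \frac{367}{3} \approx 122.33$)
$- 3 w 71 = \left(-3\right) \frac{367}{3} \cdot 71 = \left(-367\right) 71 = -26057$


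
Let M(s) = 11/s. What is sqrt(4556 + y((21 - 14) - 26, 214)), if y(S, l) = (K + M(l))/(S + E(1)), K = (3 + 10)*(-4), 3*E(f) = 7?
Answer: sqrt(5219732957)/1070 ≈ 67.521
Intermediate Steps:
E(f) = 7/3 (E(f) = (1/3)*7 = 7/3)
K = -52 (K = 13*(-4) = -52)
y(S, l) = (-52 + 11/l)/(7/3 + S) (y(S, l) = (-52 + 11/l)/(S + 7/3) = (-52 + 11/l)/(7/3 + S))
sqrt(4556 + y((21 - 14) - 26, 214)) = sqrt(4556 + 3*(11 - 52*214)/(214*(7 + 3*((21 - 14) - 26)))) = sqrt(4556 + 3*(1/214)*(11 - 11128)/(7 + 3*(7 - 26))) = sqrt(4556 + 3*(1/214)*(-11117)/(7 + 3*(-19))) = sqrt(4556 + 3*(1/214)*(-11117)/(7 - 57)) = sqrt(4556 + 3*(1/214)*(-11117)/(-50)) = sqrt(4556 + 3*(1/214)*(-1/50)*(-11117)) = sqrt(4556 + 33351/10700) = sqrt(48782551/10700) = sqrt(5219732957)/1070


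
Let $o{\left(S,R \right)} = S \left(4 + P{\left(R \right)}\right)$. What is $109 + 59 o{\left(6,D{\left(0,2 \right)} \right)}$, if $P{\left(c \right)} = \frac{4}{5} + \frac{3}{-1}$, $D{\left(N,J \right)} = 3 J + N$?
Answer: $\frac{3731}{5} \approx 746.2$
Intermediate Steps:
$D{\left(N,J \right)} = N + 3 J$
$P{\left(c \right)} = - \frac{11}{5}$ ($P{\left(c \right)} = 4 \cdot \frac{1}{5} + 3 \left(-1\right) = \frac{4}{5} - 3 = - \frac{11}{5}$)
$o{\left(S,R \right)} = \frac{9 S}{5}$ ($o{\left(S,R \right)} = S \left(4 - \frac{11}{5}\right) = S \frac{9}{5} = \frac{9 S}{5}$)
$109 + 59 o{\left(6,D{\left(0,2 \right)} \right)} = 109 + 59 \cdot \frac{9}{5} \cdot 6 = 109 + 59 \cdot \frac{54}{5} = 109 + \frac{3186}{5} = \frac{3731}{5}$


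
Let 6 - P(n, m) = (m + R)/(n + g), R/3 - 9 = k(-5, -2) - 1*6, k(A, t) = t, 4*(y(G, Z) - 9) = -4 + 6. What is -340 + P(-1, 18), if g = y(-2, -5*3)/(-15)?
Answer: -2248/7 ≈ -321.14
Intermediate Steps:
y(G, Z) = 19/2 (y(G, Z) = 9 + (-4 + 6)/4 = 9 + (1/4)*2 = 9 + 1/2 = 19/2)
g = -19/30 (g = (19/2)/(-15) = (19/2)*(-1/15) = -19/30 ≈ -0.63333)
R = 3 (R = 27 + 3*(-2 - 1*6) = 27 + 3*(-2 - 6) = 27 + 3*(-8) = 27 - 24 = 3)
P(n, m) = 6 - (3 + m)/(-19/30 + n) (P(n, m) = 6 - (m + 3)/(n - 19/30) = 6 - (3 + m)/(-19/30 + n))
-340 + P(-1, 18) = -340 + 6*(-34 - 5*18 + 30*(-1))/(-19 + 30*(-1)) = -340 + 6*(-34 - 90 - 30)/(-19 - 30) = -340 + 6*(-154)/(-49) = -340 + 6*(-1/49)*(-154) = -340 + 132/7 = -2248/7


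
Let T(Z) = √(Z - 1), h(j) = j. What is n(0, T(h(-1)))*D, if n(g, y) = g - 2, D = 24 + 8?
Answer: -64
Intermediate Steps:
T(Z) = √(-1 + Z)
D = 32
n(g, y) = -2 + g
n(0, T(h(-1)))*D = (-2 + 0)*32 = -2*32 = -64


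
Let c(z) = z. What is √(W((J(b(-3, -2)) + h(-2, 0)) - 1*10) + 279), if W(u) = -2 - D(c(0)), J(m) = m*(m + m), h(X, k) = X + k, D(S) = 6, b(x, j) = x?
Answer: √271 ≈ 16.462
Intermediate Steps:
J(m) = 2*m² (J(m) = m*(2*m) = 2*m²)
W(u) = -8 (W(u) = -2 - 1*6 = -2 - 6 = -8)
√(W((J(b(-3, -2)) + h(-2, 0)) - 1*10) + 279) = √(-8 + 279) = √271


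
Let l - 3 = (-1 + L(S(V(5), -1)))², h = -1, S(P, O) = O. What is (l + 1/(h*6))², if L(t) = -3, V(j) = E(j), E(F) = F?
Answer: 12769/36 ≈ 354.69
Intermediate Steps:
V(j) = j
l = 19 (l = 3 + (-1 - 3)² = 3 + (-4)² = 3 + 16 = 19)
(l + 1/(h*6))² = (19 + 1/(-1*6))² = (19 + 1/(-6))² = (19 - ⅙)² = (113/6)² = 12769/36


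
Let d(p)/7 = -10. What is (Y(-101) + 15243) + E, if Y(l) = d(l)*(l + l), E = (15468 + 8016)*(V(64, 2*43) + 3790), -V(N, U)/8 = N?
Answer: 77009935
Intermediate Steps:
V(N, U) = -8*N
d(p) = -70 (d(p) = 7*(-10) = -70)
E = 76980552 (E = (15468 + 8016)*(-8*64 + 3790) = 23484*(-512 + 3790) = 23484*3278 = 76980552)
Y(l) = -140*l (Y(l) = -70*(l + l) = -140*l)
(Y(-101) + 15243) + E = (-140*(-101) + 15243) + 76980552 = (14140 + 15243) + 76980552 = 29383 + 76980552 = 77009935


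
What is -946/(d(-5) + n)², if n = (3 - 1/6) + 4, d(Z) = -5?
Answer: -3096/11 ≈ -281.45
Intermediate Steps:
n = 41/6 (n = (3 - 1*⅙) + 4 = (3 - ⅙) + 4 = 17/6 + 4 = 41/6 ≈ 6.8333)
-946/(d(-5) + n)² = -946/(-5 + 41/6)² = -946/((11/6)²) = -946/121/36 = -946*36/121 = -3096/11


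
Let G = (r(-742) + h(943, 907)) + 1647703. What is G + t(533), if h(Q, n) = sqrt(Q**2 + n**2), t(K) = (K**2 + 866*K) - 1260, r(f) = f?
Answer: 2391368 + sqrt(1711898) ≈ 2.3927e+6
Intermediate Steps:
t(K) = -1260 + K**2 + 866*K
G = 1646961 + sqrt(1711898) (G = (-742 + sqrt(943**2 + 907**2)) + 1647703 = (-742 + sqrt(889249 + 822649)) + 1647703 = (-742 + sqrt(1711898)) + 1647703 = 1646961 + sqrt(1711898) ≈ 1.6483e+6)
G + t(533) = (1646961 + sqrt(1711898)) + (-1260 + 533**2 + 866*533) = (1646961 + sqrt(1711898)) + (-1260 + 284089 + 461578) = (1646961 + sqrt(1711898)) + 744407 = 2391368 + sqrt(1711898)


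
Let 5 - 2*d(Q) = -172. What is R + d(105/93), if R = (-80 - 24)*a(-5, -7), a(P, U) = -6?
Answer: 1425/2 ≈ 712.50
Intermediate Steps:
d(Q) = 177/2 (d(Q) = 5/2 - ½*(-172) = 5/2 + 86 = 177/2)
R = 624 (R = (-80 - 24)*(-6) = -104*(-6) = 624)
R + d(105/93) = 624 + 177/2 = 1425/2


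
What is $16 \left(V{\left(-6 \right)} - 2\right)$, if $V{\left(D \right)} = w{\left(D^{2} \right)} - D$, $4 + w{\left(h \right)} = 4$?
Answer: $64$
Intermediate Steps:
$w{\left(h \right)} = 0$ ($w{\left(h \right)} = -4 + 4 = 0$)
$V{\left(D \right)} = - D$ ($V{\left(D \right)} = 0 - D = - D$)
$16 \left(V{\left(-6 \right)} - 2\right) = 16 \left(\left(-1\right) \left(-6\right) - 2\right) = 16 \left(6 - 2\right) = 16 \cdot 4 = 64$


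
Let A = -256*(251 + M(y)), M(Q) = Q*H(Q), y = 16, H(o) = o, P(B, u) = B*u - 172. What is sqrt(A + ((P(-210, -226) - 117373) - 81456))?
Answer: I*sqrt(281333) ≈ 530.41*I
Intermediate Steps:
P(B, u) = -172 + B*u
M(Q) = Q**2 (M(Q) = Q*Q = Q**2)
A = -129792 (A = -256*(251 + 16**2) = -256*(251 + 256) = -256*507 = -129792)
sqrt(A + ((P(-210, -226) - 117373) - 81456)) = sqrt(-129792 + (((-172 - 210*(-226)) - 117373) - 81456)) = sqrt(-129792 + (((-172 + 47460) - 117373) - 81456)) = sqrt(-129792 + ((47288 - 117373) - 81456)) = sqrt(-129792 + (-70085 - 81456)) = sqrt(-129792 - 151541) = sqrt(-281333) = I*sqrt(281333)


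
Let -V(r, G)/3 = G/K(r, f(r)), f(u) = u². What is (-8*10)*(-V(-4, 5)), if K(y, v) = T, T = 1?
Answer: -1200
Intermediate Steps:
K(y, v) = 1
V(r, G) = -3*G (V(r, G) = -3*G/1 = -3*G)
(-8*10)*(-V(-4, 5)) = (-8*10)*(-(-3)*5) = -(-80)*(-15) = -80*15 = -1200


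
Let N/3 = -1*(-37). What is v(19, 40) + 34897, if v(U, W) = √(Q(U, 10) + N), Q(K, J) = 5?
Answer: 34897 + 2*√29 ≈ 34908.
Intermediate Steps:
N = 111 (N = 3*(-1*(-37)) = 3*37 = 111)
v(U, W) = 2*√29 (v(U, W) = √(5 + 111) = √116 = 2*√29)
v(19, 40) + 34897 = 2*√29 + 34897 = 34897 + 2*√29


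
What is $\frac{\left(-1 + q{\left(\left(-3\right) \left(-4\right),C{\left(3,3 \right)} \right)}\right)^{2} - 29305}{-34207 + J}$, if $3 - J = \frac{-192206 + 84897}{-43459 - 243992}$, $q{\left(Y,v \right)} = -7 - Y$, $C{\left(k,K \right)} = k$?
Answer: $\frac{8308771155}{9832081313} \approx 0.84507$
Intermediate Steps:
$J = \frac{755044}{287451}$ ($J = 3 - \frac{-192206 + 84897}{-43459 - 243992} = 3 - - \frac{107309}{-287451} = 3 - \left(-107309\right) \left(- \frac{1}{287451}\right) = 3 - \frac{107309}{287451} = \frac{755044}{287451} \approx 2.6267$)
$\frac{\left(-1 + q{\left(\left(-3\right) \left(-4\right),C{\left(3,3 \right)} \right)}\right)^{2} - 29305}{-34207 + J} = \frac{\left(-1 - \left(7 - -12\right)\right)^{2} - 29305}{-34207 + \frac{755044}{287451}} = \frac{\left(-1 - 19\right)^{2} - 29305}{- \frac{9832081313}{287451}} = \left(\left(-1 - 19\right)^{2} - 29305\right) \left(- \frac{287451}{9832081313}\right) = \left(\left(-20\right)^{2} - 29305\right) \left(- \frac{287451}{9832081313}\right) = \left(400 - 29305\right) \left(- \frac{287451}{9832081313}\right) = \left(-28905\right) \left(- \frac{287451}{9832081313}\right) = \frac{8308771155}{9832081313}$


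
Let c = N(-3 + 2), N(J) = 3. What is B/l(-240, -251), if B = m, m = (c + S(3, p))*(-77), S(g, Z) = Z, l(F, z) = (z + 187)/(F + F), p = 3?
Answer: -3465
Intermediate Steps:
l(F, z) = (187 + z)/(2*F) (l(F, z) = (187 + z)/((2*F)) = (187 + z)*(1/(2*F)) = (187 + z)/(2*F))
c = 3
m = -462 (m = (3 + 3)*(-77) = 6*(-77) = -462)
B = -462
B/l(-240, -251) = -462*(-480/(187 - 251)) = -462/((1/2)*(-1/240)*(-64)) = -462/2/15 = -462*15/2 = -3465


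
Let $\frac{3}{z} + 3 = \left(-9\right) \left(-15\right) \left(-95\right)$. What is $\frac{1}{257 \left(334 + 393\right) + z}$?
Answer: $\frac{4276}{798923563} \approx 5.3522 \cdot 10^{-6}$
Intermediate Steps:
$z = - \frac{1}{4276}$ ($z = \frac{3}{-3 + \left(-9\right) \left(-15\right) \left(-95\right)} = \frac{3}{-3 + 135 \left(-95\right)} = \frac{3}{-3 - 12825} = \frac{3}{-12828} = 3 \left(- \frac{1}{12828}\right) = - \frac{1}{4276} \approx -0.00023386$)
$\frac{1}{257 \left(334 + 393\right) + z} = \frac{1}{257 \left(334 + 393\right) - \frac{1}{4276}} = \frac{1}{257 \cdot 727 - \frac{1}{4276}} = \frac{1}{186839 - \frac{1}{4276}} = \frac{1}{\frac{798923563}{4276}} = \frac{4276}{798923563}$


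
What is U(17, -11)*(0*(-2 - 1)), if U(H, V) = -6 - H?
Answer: 0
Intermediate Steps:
U(17, -11)*(0*(-2 - 1)) = (-6 - 1*17)*(0*(-2 - 1)) = (-6 - 17)*(0*(-3)) = -23*0 = 0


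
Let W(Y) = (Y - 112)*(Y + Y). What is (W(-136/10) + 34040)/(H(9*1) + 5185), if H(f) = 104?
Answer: 312136/44075 ≈ 7.0819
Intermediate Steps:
W(Y) = 2*Y*(-112 + Y) (W(Y) = (-112 + Y)*(2*Y) = 2*Y*(-112 + Y))
(W(-136/10) + 34040)/(H(9*1) + 5185) = (2*(-136/10)*(-112 - 136/10) + 34040)/(104 + 5185) = (2*(-136*1/10)*(-112 - 136*1/10) + 34040)/5289 = (2*(-68/5)*(-112 - 68/5) + 34040)*(1/5289) = (2*(-68/5)*(-628/5) + 34040)*(1/5289) = (85408/25 + 34040)*(1/5289) = (936408/25)*(1/5289) = 312136/44075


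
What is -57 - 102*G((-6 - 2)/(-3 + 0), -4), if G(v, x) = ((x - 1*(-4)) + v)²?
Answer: -2347/3 ≈ -782.33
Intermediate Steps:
G(v, x) = (4 + v + x)² (G(v, x) = ((x + 4) + v)² = ((4 + x) + v)² = (4 + v + x)²)
-57 - 102*G((-6 - 2)/(-3 + 0), -4) = -57 - 102*(4 + (-6 - 2)/(-3 + 0) - 4)² = -57 - 102*(4 - 8/(-3) - 4)² = -57 - 102*(4 - 8*(-⅓) - 4)² = -57 - 102*(4 + 8/3 - 4)² = -57 - 102*(8/3)² = -57 - 102*64/9 = -57 - 2176/3 = -2347/3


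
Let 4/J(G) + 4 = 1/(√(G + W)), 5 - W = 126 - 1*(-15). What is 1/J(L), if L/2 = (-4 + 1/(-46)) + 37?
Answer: -1 - I*√4117/2148 ≈ -1.0 - 0.029871*I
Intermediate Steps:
W = -136 (W = 5 - (126 - 1*(-15)) = 5 - (126 + 15) = 5 - 1*141 = 5 - 141 = -136)
L = 1517/23 (L = 2*((-4 + 1/(-46)) + 37) = 2*((-4 - 1/46) + 37) = 2*(-185/46 + 37) = 2*(1517/46) = 1517/23 ≈ 65.957)
J(G) = 4/(-4 + (-136 + G)^(-½)) (J(G) = 4/(-4 + 1/(√(G - 136))) = 4/(-4 + 1/(√(-136 + G))) = 4/(-4 + (-136 + G)^(-½)))
1/J(L) = 1/(-4*√(-136 + 1517/23)/(-1 + 4*√(-136 + 1517/23))) = 1/(-4*√(-1611/23)/(-1 + 4*√(-1611/23))) = 1/(-4*3*I*√4117/23/(-1 + 4*(3*I*√4117/23))) = 1/(-4*3*I*√4117/23/(-1 + 12*I*√4117/23)) = 1/(-12*I*√4117/(23*(-1 + 12*I*√4117/23))) = I*√4117*(-1 + 12*I*√4117/23)/2148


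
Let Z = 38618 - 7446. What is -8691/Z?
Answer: -8691/31172 ≈ -0.27881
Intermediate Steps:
Z = 31172
-8691/Z = -8691/31172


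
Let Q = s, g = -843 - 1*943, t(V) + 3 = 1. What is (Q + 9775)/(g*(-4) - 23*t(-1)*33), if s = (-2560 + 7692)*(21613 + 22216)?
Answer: 224940203/8662 ≈ 25969.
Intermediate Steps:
t(V) = -2 (t(V) = -3 + 1 = -2)
g = -1786 (g = -843 - 943 = -1786)
s = 224930428 (s = 5132*43829 = 224930428)
Q = 224930428
(Q + 9775)/(g*(-4) - 23*t(-1)*33) = (224930428 + 9775)/(-1786*(-4) - 23*(-2)*33) = 224940203/(7144 + 46*33) = 224940203/(7144 + 1518) = 224940203/8662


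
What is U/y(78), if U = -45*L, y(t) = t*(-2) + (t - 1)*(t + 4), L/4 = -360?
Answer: 32400/3079 ≈ 10.523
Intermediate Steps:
L = -1440 (L = 4*(-360) = -1440)
y(t) = -2*t + (-1 + t)*(4 + t)
U = 64800 (U = -45*(-1440) = 64800)
U/y(78) = 64800/(-4 + 78 + 78²) = 64800/(-4 + 78 + 6084) = 64800/6158 = 64800*(1/6158) = 32400/3079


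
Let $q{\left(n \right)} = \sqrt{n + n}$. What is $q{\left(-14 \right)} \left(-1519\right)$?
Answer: $- 3038 i \sqrt{7} \approx - 8037.8 i$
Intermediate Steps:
$q{\left(n \right)} = \sqrt{2} \sqrt{n}$ ($q{\left(n \right)} = \sqrt{2 n} = \sqrt{2} \sqrt{n}$)
$q{\left(-14 \right)} \left(-1519\right) = \sqrt{2} \sqrt{-14} \left(-1519\right) = \sqrt{2} i \sqrt{14} \left(-1519\right) = 2 i \sqrt{7} \left(-1519\right) = - 3038 i \sqrt{7}$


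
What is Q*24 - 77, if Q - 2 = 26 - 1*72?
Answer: -1133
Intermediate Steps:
Q = -44 (Q = 2 + (26 - 1*72) = 2 + (26 - 72) = 2 - 46 = -44)
Q*24 - 77 = -44*24 - 77 = -1056 - 77 = -1133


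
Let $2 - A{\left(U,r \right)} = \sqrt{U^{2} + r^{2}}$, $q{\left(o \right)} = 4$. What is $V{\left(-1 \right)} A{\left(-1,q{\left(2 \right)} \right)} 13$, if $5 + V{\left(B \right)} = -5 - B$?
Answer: $-234 + 117 \sqrt{17} \approx 248.4$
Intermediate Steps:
$V{\left(B \right)} = -10 - B$ ($V{\left(B \right)} = -5 - \left(5 + B\right) = -10 - B$)
$A{\left(U,r \right)} = 2 - \sqrt{U^{2} + r^{2}}$
$V{\left(-1 \right)} A{\left(-1,q{\left(2 \right)} \right)} 13 = \left(-10 - -1\right) \left(2 - \sqrt{\left(-1\right)^{2} + 4^{2}}\right) 13 = \left(-10 + 1\right) \left(2 - \sqrt{1 + 16}\right) 13 = - 9 \left(2 - \sqrt{17}\right) 13 = \left(-18 + 9 \sqrt{17}\right) 13 = -234 + 117 \sqrt{17}$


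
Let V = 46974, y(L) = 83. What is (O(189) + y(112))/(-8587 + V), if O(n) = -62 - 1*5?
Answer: 16/38387 ≈ 0.00041681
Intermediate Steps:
O(n) = -67 (O(n) = -62 - 5 = -67)
(O(189) + y(112))/(-8587 + V) = (-67 + 83)/(-8587 + 46974) = 16/38387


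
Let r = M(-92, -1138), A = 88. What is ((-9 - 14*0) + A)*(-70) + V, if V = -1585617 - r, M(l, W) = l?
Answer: -1591055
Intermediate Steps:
r = -92
V = -1585525 (V = -1585617 - 1*(-92) = -1585617 + 92 = -1585525)
((-9 - 14*0) + A)*(-70) + V = ((-9 - 14*0) + 88)*(-70) - 1585525 = ((-9 + 0) + 88)*(-70) - 1585525 = (-9 + 88)*(-70) - 1585525 = 79*(-70) - 1585525 = -5530 - 1585525 = -1591055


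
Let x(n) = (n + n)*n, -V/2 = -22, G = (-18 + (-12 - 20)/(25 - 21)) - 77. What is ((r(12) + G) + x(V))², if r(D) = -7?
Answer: 14152644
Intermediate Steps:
G = -103 (G = (-18 - 32/4) - 77 = (-18 - 32*¼) - 77 = (-18 - 8) - 77 = -26 - 77 = -103)
V = 44 (V = -2*(-22) = 44)
x(n) = 2*n² (x(n) = (2*n)*n = 2*n²)
((r(12) + G) + x(V))² = ((-7 - 103) + 2*44²)² = (-110 + 2*1936)² = (-110 + 3872)² = 3762² = 14152644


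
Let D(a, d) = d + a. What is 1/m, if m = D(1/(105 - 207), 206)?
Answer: 102/21011 ≈ 0.0048546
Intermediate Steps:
D(a, d) = a + d
m = 21011/102 (m = 1/(105 - 207) + 206 = 1/(-102) + 206 = -1/102 + 206 = 21011/102 ≈ 205.99)
1/m = 1/(21011/102) = 102/21011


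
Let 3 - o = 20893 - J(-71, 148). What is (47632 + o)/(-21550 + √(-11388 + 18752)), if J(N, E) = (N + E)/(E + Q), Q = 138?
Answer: -7491846725/6037136768 - 695299*√1841/6037136768 ≈ -1.2459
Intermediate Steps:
J(N, E) = (E + N)/(138 + E) (J(N, E) = (N + E)/(E + 138) = (E + N)/(138 + E))
o = -543133/26 (o = 3 - (20893 - (148 - 71)/(138 + 148)) = 3 - (20893 - 77/286) = 3 - (20893 - 1*7/26) = 3 - (20893 - 7/26) = 3 - 1*543211/26 = 3 - 543211/26 = -543133/26 ≈ -20890.)
(47632 + o)/(-21550 + √(-11388 + 18752)) = (47632 - 543133/26)/(-21550 + √(-11388 + 18752)) = 695299/(26*(-21550 + √7364)) = 695299/(26*(-21550 + 2*√1841))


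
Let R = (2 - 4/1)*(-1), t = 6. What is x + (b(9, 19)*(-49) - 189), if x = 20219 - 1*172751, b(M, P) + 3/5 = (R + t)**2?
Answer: -779138/5 ≈ -1.5583e+5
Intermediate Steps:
R = 2 (R = (2 - 4*1)*(-1) = (2 - 4)*(-1) = -2*(-1) = 2)
b(M, P) = 317/5 (b(M, P) = -3/5 + (2 + 6)**2 = -3/5 + 8**2 = -3/5 + 64 = 317/5)
x = -152532 (x = 20219 - 172751 = -152532)
x + (b(9, 19)*(-49) - 189) = -152532 + ((317/5)*(-49) - 189) = -152532 + (-15533/5 - 189) = -152532 - 16478/5 = -779138/5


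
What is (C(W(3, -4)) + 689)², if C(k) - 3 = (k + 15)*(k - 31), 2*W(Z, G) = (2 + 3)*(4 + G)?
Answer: 51529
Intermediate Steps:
W(Z, G) = 10 + 5*G/2 (W(Z, G) = ((2 + 3)*(4 + G))/2 = (5*(4 + G))/2 = (20 + 5*G)/2 = 10 + 5*G/2)
C(k) = 3 + (-31 + k)*(15 + k) (C(k) = 3 + (k + 15)*(k - 31) = 3 + (15 + k)*(-31 + k) = 3 + (-31 + k)*(15 + k))
(C(W(3, -4)) + 689)² = ((-462 + (10 + (5/2)*(-4))² - 16*(10 + (5/2)*(-4))) + 689)² = ((-462 + (10 - 10)² - 16*(10 - 10)) + 689)² = ((-462 + 0² - 16*0) + 689)² = ((-462 + 0 + 0) + 689)² = (-462 + 689)² = 227² = 51529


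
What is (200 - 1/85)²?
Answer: 288966001/7225 ≈ 39995.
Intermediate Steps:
(200 - 1/85)² = (16999/85)² = 288966001/7225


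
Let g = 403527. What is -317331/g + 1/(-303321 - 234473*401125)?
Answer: -22818491390764759/29016633658189250 ≈ -0.78639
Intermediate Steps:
-317331/g + 1/(-303321 - 234473*401125) = -317331/403527 + 1/(-303321 - 234473*401125) = -317331*1/403527 + (1/401125)/(-537794) = -105777/134509 - 1/537794*1/401125 = -105777/134509 - 1/215722618250 = -22818491390764759/29016633658189250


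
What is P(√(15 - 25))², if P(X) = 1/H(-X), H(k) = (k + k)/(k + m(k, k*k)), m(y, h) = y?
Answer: 1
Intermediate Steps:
H(k) = 1 (H(k) = (k + k)/(k + k) = (2*k)/((2*k)) = (2*k)*(1/(2*k)) = 1)
P(X) = 1 (P(X) = 1/1 = 1)
P(√(15 - 25))² = 1² = 1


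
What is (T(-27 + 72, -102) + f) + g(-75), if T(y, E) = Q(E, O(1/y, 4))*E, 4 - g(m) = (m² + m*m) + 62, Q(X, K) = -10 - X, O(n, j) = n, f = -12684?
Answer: -33376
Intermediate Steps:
g(m) = -58 - 2*m² (g(m) = 4 - ((m² + m*m) + 62) = 4 - ((m² + m²) + 62) = 4 - (2*m² + 62) = 4 - (62 + 2*m²) = 4 + (-62 - 2*m²) = -58 - 2*m²)
T(y, E) = E*(-10 - E) (T(y, E) = (-10 - E)*E = E*(-10 - E))
(T(-27 + 72, -102) + f) + g(-75) = (-1*(-102)*(10 - 102) - 12684) + (-58 - 2*(-75)²) = (-1*(-102)*(-92) - 12684) + (-58 - 2*5625) = (-9384 - 12684) + (-58 - 11250) = -22068 - 11308 = -33376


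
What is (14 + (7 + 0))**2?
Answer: 441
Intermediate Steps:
(14 + (7 + 0))**2 = (14 + 7)**2 = 21**2 = 441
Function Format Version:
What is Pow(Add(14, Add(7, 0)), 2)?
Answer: 441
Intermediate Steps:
Pow(Add(14, Add(7, 0)), 2) = Pow(Add(14, 7), 2) = Pow(21, 2) = 441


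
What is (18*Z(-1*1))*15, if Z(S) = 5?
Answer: 1350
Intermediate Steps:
(18*Z(-1*1))*15 = (18*5)*15 = 90*15 = 1350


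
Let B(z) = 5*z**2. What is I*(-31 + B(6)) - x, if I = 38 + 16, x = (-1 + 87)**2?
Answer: 650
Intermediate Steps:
x = 7396 (x = 86**2 = 7396)
I = 54
I*(-31 + B(6)) - x = 54*(-31 + 5*6**2) - 1*7396 = 54*(-31 + 5*36) - 7396 = 54*(-31 + 180) - 7396 = 54*149 - 7396 = 8046 - 7396 = 650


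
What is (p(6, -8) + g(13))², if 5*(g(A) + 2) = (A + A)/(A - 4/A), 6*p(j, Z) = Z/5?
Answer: 2347024/680625 ≈ 3.4483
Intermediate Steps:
p(j, Z) = Z/30 (p(j, Z) = (Z/5)/6 = Z/30)
g(A) = -2 + 2*A/(5*(A - 4/A)) (g(A) = -2 + ((A + A)/(A - 4/A))/5 = -2 + ((2*A)/(A - 4/A))/5 = -2 + (2*A/(A - 4/A))/5 = -2 + 2*A/(5*(A - 4/A)))
(p(6, -8) + g(13))² = ((1/30)*(-8) + 8*(5 - 1*13²)/(5*(-4 + 13²)))² = (-4/15 + 8*(5 - 1*169)/(5*(-4 + 169)))² = (-4/15 + (8/5)*(5 - 169)/165)² = (-4/15 + (8/5)*(1/165)*(-164))² = (-4/15 - 1312/825)² = (-1532/825)² = 2347024/680625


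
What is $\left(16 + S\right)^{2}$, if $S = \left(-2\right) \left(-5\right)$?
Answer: $676$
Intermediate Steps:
$S = 10$
$\left(16 + S\right)^{2} = \left(16 + 10\right)^{2} = 26^{2} = 676$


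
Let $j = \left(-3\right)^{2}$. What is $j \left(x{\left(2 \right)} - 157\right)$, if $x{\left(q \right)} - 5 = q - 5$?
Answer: $-1395$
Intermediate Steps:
$j = 9$
$x{\left(q \right)} = q$ ($x{\left(q \right)} = 5 + \left(q - 5\right) = 5 + \left(-5 + q\right) = q$)
$j \left(x{\left(2 \right)} - 157\right) = 9 \left(2 - 157\right) = 9 \left(-155\right) = -1395$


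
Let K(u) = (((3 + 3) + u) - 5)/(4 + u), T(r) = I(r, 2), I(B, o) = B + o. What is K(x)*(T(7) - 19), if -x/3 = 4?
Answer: -55/4 ≈ -13.750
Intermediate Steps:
x = -12 (x = -3*4 = -12)
T(r) = 2 + r (T(r) = r + 2 = 2 + r)
K(u) = (1 + u)/(4 + u) (K(u) = ((6 + u) - 5)/(4 + u) = (1 + u)/(4 + u))
K(x)*(T(7) - 19) = ((1 - 12)/(4 - 12))*((2 + 7) - 19) = (-11/(-8))*(9 - 19) = -1/8*(-11)*(-10) = (11/8)*(-10) = -55/4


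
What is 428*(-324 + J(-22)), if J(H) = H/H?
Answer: -138244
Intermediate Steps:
J(H) = 1
428*(-324 + J(-22)) = 428*(-324 + 1) = 428*(-323) = -138244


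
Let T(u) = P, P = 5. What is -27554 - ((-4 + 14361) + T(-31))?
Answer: -41916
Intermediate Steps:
T(u) = 5
-27554 - ((-4 + 14361) + T(-31)) = -27554 - ((-4 + 14361) + 5) = -27554 - (14357 + 5) = -27554 - 1*14362 = -27554 - 14362 = -41916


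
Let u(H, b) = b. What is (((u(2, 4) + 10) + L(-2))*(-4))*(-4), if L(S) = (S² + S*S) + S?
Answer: 320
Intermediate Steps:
L(S) = S + 2*S² (L(S) = (S² + S²) + S = 2*S² + S = S + 2*S²)
(((u(2, 4) + 10) + L(-2))*(-4))*(-4) = (((4 + 10) - 2*(1 + 2*(-2)))*(-4))*(-4) = ((14 - 2*(1 - 4))*(-4))*(-4) = ((14 - 2*(-3))*(-4))*(-4) = ((14 + 6)*(-4))*(-4) = (20*(-4))*(-4) = -80*(-4) = 320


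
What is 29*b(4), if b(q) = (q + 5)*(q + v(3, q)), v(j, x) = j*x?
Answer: 4176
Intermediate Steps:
b(q) = 4*q*(5 + q) (b(q) = (q + 5)*(q + 3*q) = (5 + q)*(4*q) = 4*q*(5 + q))
29*b(4) = 29*(4*4*(5 + 4)) = 29*(4*4*9) = 29*144 = 4176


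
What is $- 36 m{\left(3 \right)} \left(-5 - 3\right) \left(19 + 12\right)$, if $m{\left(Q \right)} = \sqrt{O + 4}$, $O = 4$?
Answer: $17856 \sqrt{2} \approx 25252.0$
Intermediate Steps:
$m{\left(Q \right)} = 2 \sqrt{2}$ ($m{\left(Q \right)} = \sqrt{4 + 4} = \sqrt{8} = 2 \sqrt{2}$)
$- 36 m{\left(3 \right)} \left(-5 - 3\right) \left(19 + 12\right) = - 36 \cdot 2 \sqrt{2} \left(-5 - 3\right) \left(19 + 12\right) = - 72 \sqrt{2} \left(\left(-8\right) 31\right) = - 72 \sqrt{2} \left(-248\right) = 17856 \sqrt{2}$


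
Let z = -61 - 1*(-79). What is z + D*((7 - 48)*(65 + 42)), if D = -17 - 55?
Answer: 315882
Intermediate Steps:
z = 18 (z = -61 + 79 = 18)
D = -72
z + D*((7 - 48)*(65 + 42)) = 18 - 72*(7 - 48)*(65 + 42) = 18 - (-2952)*107 = 18 - 72*(-4387) = 18 + 315864 = 315882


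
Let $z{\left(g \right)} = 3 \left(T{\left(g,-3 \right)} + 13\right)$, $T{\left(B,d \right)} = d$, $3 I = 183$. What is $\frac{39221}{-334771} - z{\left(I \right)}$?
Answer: $- \frac{10082351}{334771} \approx -30.117$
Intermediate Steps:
$I = 61$ ($I = \frac{1}{3} \cdot 183 = 61$)
$z{\left(g \right)} = 30$ ($z{\left(g \right)} = 3 \left(-3 + 13\right) = 3 \cdot 10 = 30$)
$\frac{39221}{-334771} - z{\left(I \right)} = \frac{39221}{-334771} - 30 = 39221 \left(- \frac{1}{334771}\right) - 30 = - \frac{39221}{334771} - 30 = - \frac{10082351}{334771}$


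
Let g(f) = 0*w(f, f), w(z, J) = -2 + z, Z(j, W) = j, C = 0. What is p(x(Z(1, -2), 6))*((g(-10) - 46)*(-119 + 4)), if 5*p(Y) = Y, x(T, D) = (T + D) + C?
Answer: 7406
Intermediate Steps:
x(T, D) = D + T (x(T, D) = (T + D) + 0 = (D + T) + 0 = D + T)
p(Y) = Y/5
g(f) = 0 (g(f) = 0*(-2 + f) = 0)
p(x(Z(1, -2), 6))*((g(-10) - 46)*(-119 + 4)) = ((6 + 1)/5)*((0 - 46)*(-119 + 4)) = ((1/5)*7)*(-46*(-115)) = (7/5)*5290 = 7406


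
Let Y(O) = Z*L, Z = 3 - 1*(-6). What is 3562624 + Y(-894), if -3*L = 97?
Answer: 3562333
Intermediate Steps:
L = -97/3 (L = -⅓*97 = -97/3 ≈ -32.333)
Z = 9 (Z = 3 + 6 = 9)
Y(O) = -291 (Y(O) = 9*(-97/3) = -291)
3562624 + Y(-894) = 3562624 - 291 = 3562333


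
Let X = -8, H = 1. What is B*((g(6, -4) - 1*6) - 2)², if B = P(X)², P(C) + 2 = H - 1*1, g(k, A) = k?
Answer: 16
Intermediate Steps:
P(C) = -2 (P(C) = -2 + (1 - 1*1) = -2 + (1 - 1) = -2 + 0 = -2)
B = 4 (B = (-2)² = 4)
B*((g(6, -4) - 1*6) - 2)² = 4*((6 - 1*6) - 2)² = 4*((6 - 6) - 2)² = 4*(0 - 2)² = 4*(-2)² = 4*4 = 16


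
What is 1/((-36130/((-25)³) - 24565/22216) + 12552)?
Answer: 69425000/871506367191 ≈ 7.9661e-5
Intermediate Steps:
1/((-36130/((-25)³) - 24565/22216) + 12552) = 1/((-36130/(-15625) - 24565*1/22216) + 12552) = 1/((-36130*(-1/15625) - 24565/22216) + 12552) = 1/((7226/3125 - 24565/22216) + 12552) = 1/(83767191/69425000 + 12552) = 1/(871506367191/69425000) = 69425000/871506367191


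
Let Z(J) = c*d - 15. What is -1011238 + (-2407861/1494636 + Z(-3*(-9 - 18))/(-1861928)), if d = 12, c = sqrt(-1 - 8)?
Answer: -703545845887204493/695726154552 - 9*I/465482 ≈ -1.0112e+6 - 1.9335e-5*I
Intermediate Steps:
c = 3*I (c = sqrt(-9) = 3*I ≈ 3.0*I)
Z(J) = -15 + 36*I (Z(J) = (3*I)*12 - 15 = 36*I - 15 = -15 + 36*I)
-1011238 + (-2407861/1494636 + Z(-3*(-9 - 18))/(-1861928)) = -1011238 + (-2407861/1494636 + (-15 + 36*I)/(-1861928)) = -1011238 + (-2407861*1/1494636 + (-15 + 36*I)*(-1/1861928)) = -1011238 + (-2407861/1494636 + (15/1861928 - 9*I/465482)) = -1011238 + (-1120810349117/695726154552 - 9*I/465482) = -703545845887204493/695726154552 - 9*I/465482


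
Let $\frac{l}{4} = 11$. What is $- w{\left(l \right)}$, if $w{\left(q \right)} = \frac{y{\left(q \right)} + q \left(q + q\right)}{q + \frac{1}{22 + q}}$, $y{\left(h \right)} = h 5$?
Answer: $- \frac{270072}{2905} \approx -92.968$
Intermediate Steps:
$l = 44$ ($l = 4 \cdot 11 = 44$)
$y{\left(h \right)} = 5 h$
$w{\left(q \right)} = \frac{2 q^{2} + 5 q}{q + \frac{1}{22 + q}}$ ($w{\left(q \right)} = \frac{5 q + q \left(q + q\right)}{q + \frac{1}{22 + q}} = \frac{5 q + q 2 q}{q + \frac{1}{22 + q}} = \frac{5 q + 2 q^{2}}{q + \frac{1}{22 + q}} = \frac{2 q^{2} + 5 q}{q + \frac{1}{22 + q}}$)
$- w{\left(l \right)} = - \frac{44 \left(110 + 2 \cdot 44^{2} + 49 \cdot 44\right)}{1 + 44^{2} + 22 \cdot 44} = - \frac{44 \left(110 + 2 \cdot 1936 + 2156\right)}{1 + 1936 + 968} = - \frac{44 \left(110 + 3872 + 2156\right)}{2905} = - \frac{44 \cdot 6138}{2905} = \left(-1\right) \frac{270072}{2905} = - \frac{270072}{2905}$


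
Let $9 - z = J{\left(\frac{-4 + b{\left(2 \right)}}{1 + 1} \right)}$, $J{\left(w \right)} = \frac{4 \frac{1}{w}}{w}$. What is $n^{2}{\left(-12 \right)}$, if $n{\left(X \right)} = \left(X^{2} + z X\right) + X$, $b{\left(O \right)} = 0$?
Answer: $1296$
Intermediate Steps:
$J{\left(w \right)} = \frac{4}{w^{2}}$
$z = 8$ ($z = 9 - \frac{4}{\frac{1}{\left(1 + 1\right)^{2}} \left(-4 + 0\right)^{2}} = 9 - \frac{4}{4} = 9 - 4 \cdot \frac{1}{4} = 9 - 1 = 8$)
$n{\left(X \right)} = X^{2} + 9 X$ ($n{\left(X \right)} = \left(X^{2} + 8 X\right) + X = X^{2} + 9 X$)
$n^{2}{\left(-12 \right)} = \left(- 12 \left(9 - 12\right)\right)^{2} = \left(\left(-12\right) \left(-3\right)\right)^{2} = 36^{2} = 1296$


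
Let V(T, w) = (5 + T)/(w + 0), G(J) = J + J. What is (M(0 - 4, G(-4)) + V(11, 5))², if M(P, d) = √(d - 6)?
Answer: -94/25 + 32*I*√14/5 ≈ -3.76 + 23.947*I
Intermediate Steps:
G(J) = 2*J
M(P, d) = √(-6 + d)
V(T, w) = (5 + T)/w
(M(0 - 4, G(-4)) + V(11, 5))² = (√(-6 + 2*(-4)) + (5 + 11)/5)² = (√(-6 - 8) + (⅕)*16)² = (√(-14) + 16/5)² = (I*√14 + 16/5)² = (16/5 + I*√14)²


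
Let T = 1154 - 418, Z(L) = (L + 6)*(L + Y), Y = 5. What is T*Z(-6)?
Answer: 0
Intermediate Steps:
Z(L) = (5 + L)*(6 + L) (Z(L) = (L + 6)*(L + 5) = (6 + L)*(5 + L) = (5 + L)*(6 + L))
T = 736
T*Z(-6) = 736*(30 + (-6)² + 11*(-6)) = 736*(30 + 36 - 66) = 736*0 = 0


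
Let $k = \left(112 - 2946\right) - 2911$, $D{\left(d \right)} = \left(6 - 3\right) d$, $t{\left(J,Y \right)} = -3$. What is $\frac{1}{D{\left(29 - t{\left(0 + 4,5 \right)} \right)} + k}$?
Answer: $- \frac{1}{5649} \approx -0.00017702$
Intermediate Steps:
$D{\left(d \right)} = 3 d$
$k = -5745$ ($k = -2834 - 2911 = -5745$)
$\frac{1}{D{\left(29 - t{\left(0 + 4,5 \right)} \right)} + k} = \frac{1}{3 \left(29 - -3\right) - 5745} = \frac{1}{3 \left(29 + 3\right) - 5745} = \frac{1}{3 \cdot 32 - 5745} = \frac{1}{96 - 5745} = \frac{1}{-5649} = - \frac{1}{5649}$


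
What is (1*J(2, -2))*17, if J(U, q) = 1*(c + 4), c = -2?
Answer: 34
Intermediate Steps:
J(U, q) = 2 (J(U, q) = 1*(-2 + 4) = 1*2 = 2)
(1*J(2, -2))*17 = (1*2)*17 = 2*17 = 34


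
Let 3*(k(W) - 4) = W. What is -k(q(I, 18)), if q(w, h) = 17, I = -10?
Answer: -29/3 ≈ -9.6667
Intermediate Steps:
k(W) = 4 + W/3
-k(q(I, 18)) = -(4 + (⅓)*17) = -(4 + 17/3) = -1*29/3 = -29/3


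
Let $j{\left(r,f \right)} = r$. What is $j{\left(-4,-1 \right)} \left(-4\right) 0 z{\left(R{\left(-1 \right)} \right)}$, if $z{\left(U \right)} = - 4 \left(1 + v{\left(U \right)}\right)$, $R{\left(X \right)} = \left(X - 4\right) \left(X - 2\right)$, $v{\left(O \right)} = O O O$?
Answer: $0$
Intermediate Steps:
$v{\left(O \right)} = O^{3}$ ($v{\left(O \right)} = O^{2} O = O^{3}$)
$R{\left(X \right)} = \left(-4 + X\right) \left(-2 + X\right)$
$z{\left(U \right)} = -4 - 4 U^{3}$ ($z{\left(U \right)} = - 4 \left(1 + U^{3}\right) = -4 - 4 U^{3}$)
$j{\left(-4,-1 \right)} \left(-4\right) 0 z{\left(R{\left(-1 \right)} \right)} = \left(-4\right) \left(-4\right) 0 \left(-4 - 4 \left(8 + \left(-1\right)^{2} - -6\right)^{3}\right) = 16 \cdot 0 \left(-4 - 4 \left(8 + 1 + 6\right)^{3}\right) = 0 \left(-4 - 4 \cdot 15^{3}\right) = 0 \left(-4 - 13500\right) = 0 \left(-13504\right) = 0$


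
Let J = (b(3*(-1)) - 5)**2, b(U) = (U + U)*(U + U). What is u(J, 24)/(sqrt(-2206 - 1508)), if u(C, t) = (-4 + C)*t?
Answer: -3828*I*sqrt(3714)/619 ≈ -376.88*I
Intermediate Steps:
b(U) = 4*U**2 (b(U) = (2*U)*(2*U) = 4*U**2)
J = 961 (J = (4*(3*(-1))**2 - 5)**2 = (4*(-3)**2 - 5)**2 = (4*9 - 5)**2 = (36 - 5)**2 = 31**2 = 961)
u(C, t) = t*(-4 + C)
u(J, 24)/(sqrt(-2206 - 1508)) = (24*(-4 + 961))/(sqrt(-2206 - 1508)) = (24*957)/(sqrt(-3714)) = 22968/((I*sqrt(3714))) = 22968*(-I*sqrt(3714)/3714) = -3828*I*sqrt(3714)/619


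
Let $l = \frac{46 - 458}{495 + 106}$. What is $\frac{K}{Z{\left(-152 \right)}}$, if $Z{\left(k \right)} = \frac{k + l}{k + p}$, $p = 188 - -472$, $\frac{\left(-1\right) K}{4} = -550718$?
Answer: $- \frac{168138611144}{22941} \approx -7.3292 \cdot 10^{6}$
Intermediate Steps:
$l = - \frac{412}{601} \approx -0.68552$
$K = 2202872$ ($K = \left(-4\right) \left(-550718\right) = 2202872$)
$p = 660$ ($p = 188 + 472 = 660$)
$Z{\left(k \right)} = \frac{- \frac{412}{601} + k}{660 + k}$ ($Z{\left(k \right)} = \frac{k - \frac{412}{601}}{k + 660} = \frac{- \frac{412}{601} + k}{660 + k}$)
$\frac{K}{Z{\left(-152 \right)}} = \frac{2202872}{\frac{1}{660 - 152} \left(- \frac{412}{601} - 152\right)} = \frac{2202872}{\frac{1}{508} \left(- \frac{91764}{601}\right)} = \frac{2202872}{- \frac{22941}{76327}} = 2202872 \left(- \frac{76327}{22941}\right) = - \frac{168138611144}{22941}$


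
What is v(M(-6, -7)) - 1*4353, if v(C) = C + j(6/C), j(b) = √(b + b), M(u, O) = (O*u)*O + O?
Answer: -4654 + 2*I*√903/301 ≈ -4654.0 + 0.19967*I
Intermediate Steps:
M(u, O) = O + u*O² (M(u, O) = u*O² + O = O + u*O²)
j(b) = √2*√b (j(b) = √(2*b) = √2*√b)
v(C) = C + 2*√3*√(1/C) (v(C) = C + √2*√(6/C) = C + √2*(√6*√(1/C)) = C + 2*√3*√(1/C))
v(M(-6, -7)) - 1*4353 = (-7*(1 - 7*(-6)) + 2*√3*√(1/(-7*(1 - 7*(-6))))) - 1*4353 = (-7*(1 + 42) + 2*√3*√(1/(-7*(1 + 42)))) - 4353 = (-7*43 + 2*√3*√(1/(-7*43))) - 4353 = (-301 + 2*√3*√(1/(-301))) - 4353 = (-301 + 2*√3*√(-1/301)) - 4353 = (-301 + 2*√3*(I*√301/301)) - 4353 = (-301 + 2*I*√903/301) - 4353 = -4654 + 2*I*√903/301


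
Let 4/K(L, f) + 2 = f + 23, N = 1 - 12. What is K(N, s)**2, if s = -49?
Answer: 1/49 ≈ 0.020408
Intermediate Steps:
N = -11
K(L, f) = 4/(21 + f) (K(L, f) = 4/(-2 + (f + 23)) = 4/(-2 + (23 + f)) = 4/(21 + f))
K(N, s)**2 = (4/(21 - 49))**2 = (4/(-28))**2 = (4*(-1/28))**2 = (-1/7)**2 = 1/49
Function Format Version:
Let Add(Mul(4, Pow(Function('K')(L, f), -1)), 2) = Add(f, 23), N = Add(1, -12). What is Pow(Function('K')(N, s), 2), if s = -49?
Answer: Rational(1, 49) ≈ 0.020408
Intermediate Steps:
N = -11
Function('K')(L, f) = Mul(4, Pow(Add(21, f), -1)) (Function('K')(L, f) = Mul(4, Pow(Add(-2, Add(f, 23)), -1)) = Mul(4, Pow(Add(-2, Add(23, f)), -1)) = Mul(4, Pow(Add(21, f), -1)))
Pow(Function('K')(N, s), 2) = Pow(Mul(4, Pow(Add(21, -49), -1)), 2) = Pow(Mul(4, Pow(-28, -1)), 2) = Pow(Mul(4, Rational(-1, 28)), 2) = Pow(Rational(-1, 7), 2) = Rational(1, 49)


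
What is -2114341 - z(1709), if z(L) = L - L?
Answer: -2114341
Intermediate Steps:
z(L) = 0
-2114341 - z(1709) = -2114341 - 1*0 = -2114341 + 0 = -2114341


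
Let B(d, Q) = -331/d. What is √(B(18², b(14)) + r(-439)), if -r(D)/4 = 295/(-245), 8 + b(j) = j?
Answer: √60245/126 ≈ 1.9480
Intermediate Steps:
b(j) = -8 + j
r(D) = 236/49 (r(D) = -1180/(-245) = -1180*(-1)/245 = -4*(-59/49) = 236/49)
√(B(18², b(14)) + r(-439)) = √(-331/(18²) + 236/49) = √(-331/324 + 236/49) = √(60245/15876) = √60245/126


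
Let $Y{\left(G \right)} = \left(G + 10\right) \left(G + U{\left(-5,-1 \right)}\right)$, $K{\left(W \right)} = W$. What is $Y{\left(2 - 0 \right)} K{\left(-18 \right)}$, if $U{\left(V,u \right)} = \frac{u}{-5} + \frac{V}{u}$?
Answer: $- \frac{7776}{5} \approx -1555.2$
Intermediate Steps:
$U{\left(V,u \right)} = - \frac{u}{5} + \frac{V}{u}$ ($U{\left(V,u \right)} = u \left(- \frac{1}{5}\right) + \frac{V}{u} = - \frac{u}{5} + \frac{V}{u}$)
$Y{\left(G \right)} = \left(10 + G\right) \left(\frac{26}{5} + G\right)$ ($Y{\left(G \right)} = \left(G + 10\right) \left(G - \left(- \frac{1}{5} + \frac{5}{-1}\right)\right) = \left(10 + G\right) \left(G + \left(\frac{1}{5} - -5\right)\right) = \left(10 + G\right) \left(G + \left(\frac{1}{5} + 5\right)\right) = \left(10 + G\right) \left(G + \frac{26}{5}\right) = \left(10 + G\right) \left(\frac{26}{5} + G\right)$)
$Y{\left(2 - 0 \right)} K{\left(-18 \right)} = \left(52 + \left(2 - 0\right)^{2} + \frac{76 \left(2 - 0\right)}{5}\right) \left(-18\right) = \left(52 + \left(2 + 0\right)^{2} + \frac{76 \left(2 + 0\right)}{5}\right) \left(-18\right) = \left(52 + 2^{2} + \frac{76}{5} \cdot 2\right) \left(-18\right) = \left(52 + 4 + \frac{152}{5}\right) \left(-18\right) = \frac{432}{5} \left(-18\right) = - \frac{7776}{5}$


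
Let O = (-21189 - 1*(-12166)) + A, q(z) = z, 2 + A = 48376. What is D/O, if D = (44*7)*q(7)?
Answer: 2156/39351 ≈ 0.054789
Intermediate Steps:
A = 48374 (A = -2 + 48376 = 48374)
D = 2156 (D = (44*7)*7 = 308*7 = 2156)
O = 39351 (O = (-21189 - 1*(-12166)) + 48374 = (-21189 + 12166) + 48374 = -9023 + 48374 = 39351)
D/O = 2156/39351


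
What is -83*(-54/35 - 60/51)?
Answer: 134294/595 ≈ 225.70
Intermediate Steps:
-83*(-54/35 - 60/51) = -83*(-54*1/35 - 60*1/51) = -83*(-54/35 - 20/17) = -83*(-1618/595) = 134294/595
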